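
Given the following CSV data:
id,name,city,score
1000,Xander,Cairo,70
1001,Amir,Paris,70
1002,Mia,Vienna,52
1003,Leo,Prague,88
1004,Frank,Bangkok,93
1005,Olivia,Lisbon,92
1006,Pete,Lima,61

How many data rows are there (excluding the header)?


Counting rows (excluding header):
Header: id,name,city,score
Data rows: 7

ANSWER: 7


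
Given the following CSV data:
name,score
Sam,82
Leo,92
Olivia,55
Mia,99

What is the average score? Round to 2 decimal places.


Scores: 82, 92, 55, 99
Sum = 328
Count = 4
Average = 328 / 4 = 82.00

ANSWER: 82.00


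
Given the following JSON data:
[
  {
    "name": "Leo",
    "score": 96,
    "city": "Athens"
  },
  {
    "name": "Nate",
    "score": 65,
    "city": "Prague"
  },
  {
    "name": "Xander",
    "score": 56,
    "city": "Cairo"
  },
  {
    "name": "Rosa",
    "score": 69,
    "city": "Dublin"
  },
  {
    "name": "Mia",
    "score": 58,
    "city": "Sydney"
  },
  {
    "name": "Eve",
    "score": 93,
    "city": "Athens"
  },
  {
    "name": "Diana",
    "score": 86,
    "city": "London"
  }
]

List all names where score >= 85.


Filtering records where score >= 85:
  Leo (score=96) -> YES
  Nate (score=65) -> no
  Xander (score=56) -> no
  Rosa (score=69) -> no
  Mia (score=58) -> no
  Eve (score=93) -> YES
  Diana (score=86) -> YES


ANSWER: Leo, Eve, Diana


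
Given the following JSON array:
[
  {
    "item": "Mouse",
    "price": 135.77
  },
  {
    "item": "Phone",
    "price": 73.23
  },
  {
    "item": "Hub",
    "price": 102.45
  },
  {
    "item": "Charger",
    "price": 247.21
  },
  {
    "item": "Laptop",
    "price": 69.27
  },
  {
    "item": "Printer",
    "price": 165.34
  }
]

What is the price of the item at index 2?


Array index 2 -> Hub
price = 102.45

ANSWER: 102.45


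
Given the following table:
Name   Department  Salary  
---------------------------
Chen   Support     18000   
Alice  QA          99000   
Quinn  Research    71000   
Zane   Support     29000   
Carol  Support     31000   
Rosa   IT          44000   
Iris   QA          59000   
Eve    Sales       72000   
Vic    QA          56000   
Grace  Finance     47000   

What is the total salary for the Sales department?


Sales department members:
  Eve: 72000
Total = 72000 = 72000

ANSWER: 72000


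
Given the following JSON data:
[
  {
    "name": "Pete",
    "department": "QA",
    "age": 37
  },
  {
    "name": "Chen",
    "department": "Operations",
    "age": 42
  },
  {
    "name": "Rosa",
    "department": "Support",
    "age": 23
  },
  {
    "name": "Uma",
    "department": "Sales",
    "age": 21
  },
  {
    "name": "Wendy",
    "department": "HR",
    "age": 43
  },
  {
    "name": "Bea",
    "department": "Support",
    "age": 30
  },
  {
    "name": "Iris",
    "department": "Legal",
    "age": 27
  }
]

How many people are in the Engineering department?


Scanning records for department = Engineering
  No matches found
Count: 0

ANSWER: 0


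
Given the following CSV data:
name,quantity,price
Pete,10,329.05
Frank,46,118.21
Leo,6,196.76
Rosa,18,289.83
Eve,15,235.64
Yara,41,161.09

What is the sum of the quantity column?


Values in 'quantity' column:
  Row 1: 10
  Row 2: 46
  Row 3: 6
  Row 4: 18
  Row 5: 15
  Row 6: 41
Sum = 10 + 46 + 6 + 18 + 15 + 41 = 136

ANSWER: 136


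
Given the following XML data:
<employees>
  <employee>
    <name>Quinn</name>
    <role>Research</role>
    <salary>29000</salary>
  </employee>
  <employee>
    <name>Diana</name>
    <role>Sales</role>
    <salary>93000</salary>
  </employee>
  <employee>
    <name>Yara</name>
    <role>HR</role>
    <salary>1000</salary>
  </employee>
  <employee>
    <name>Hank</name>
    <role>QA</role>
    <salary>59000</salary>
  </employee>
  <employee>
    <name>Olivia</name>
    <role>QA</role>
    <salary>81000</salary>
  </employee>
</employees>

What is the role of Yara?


Searching for <employee> with <name>Yara</name>
Found at position 3
<role>HR</role>

ANSWER: HR


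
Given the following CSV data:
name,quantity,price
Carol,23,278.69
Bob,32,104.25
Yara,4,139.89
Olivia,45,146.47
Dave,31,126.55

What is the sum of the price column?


Values in 'price' column:
  Row 1: 278.69
  Row 2: 104.25
  Row 3: 139.89
  Row 4: 146.47
  Row 5: 126.55
Sum = 278.69 + 104.25 + 139.89 + 146.47 + 126.55 = 795.85

ANSWER: 795.85


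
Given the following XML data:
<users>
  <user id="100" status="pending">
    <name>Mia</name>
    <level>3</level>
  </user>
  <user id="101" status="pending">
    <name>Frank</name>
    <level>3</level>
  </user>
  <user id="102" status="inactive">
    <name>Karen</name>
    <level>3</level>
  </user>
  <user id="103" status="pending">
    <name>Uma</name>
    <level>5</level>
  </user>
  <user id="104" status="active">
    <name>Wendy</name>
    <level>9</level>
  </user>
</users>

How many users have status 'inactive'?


Counting users with status='inactive':
  Karen (id=102) -> MATCH
Count: 1

ANSWER: 1


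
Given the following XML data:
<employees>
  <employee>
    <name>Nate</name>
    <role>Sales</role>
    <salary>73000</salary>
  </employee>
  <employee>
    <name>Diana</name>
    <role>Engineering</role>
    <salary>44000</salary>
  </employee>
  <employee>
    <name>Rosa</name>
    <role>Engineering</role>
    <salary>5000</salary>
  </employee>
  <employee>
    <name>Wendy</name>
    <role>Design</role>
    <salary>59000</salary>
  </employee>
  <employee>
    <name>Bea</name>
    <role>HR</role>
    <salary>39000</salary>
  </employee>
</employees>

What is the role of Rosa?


Searching for <employee> with <name>Rosa</name>
Found at position 3
<role>Engineering</role>

ANSWER: Engineering


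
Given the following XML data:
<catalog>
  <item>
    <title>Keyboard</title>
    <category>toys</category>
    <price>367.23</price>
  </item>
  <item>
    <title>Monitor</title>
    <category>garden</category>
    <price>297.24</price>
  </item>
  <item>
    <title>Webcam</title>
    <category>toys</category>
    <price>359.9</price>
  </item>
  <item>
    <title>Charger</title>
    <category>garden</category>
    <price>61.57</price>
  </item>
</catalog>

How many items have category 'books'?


Scanning <item> elements for <category>books</category>:
Count: 0

ANSWER: 0


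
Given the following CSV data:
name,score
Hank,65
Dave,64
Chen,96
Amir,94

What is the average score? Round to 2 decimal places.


Scores: 65, 64, 96, 94
Sum = 319
Count = 4
Average = 319 / 4 = 79.75

ANSWER: 79.75


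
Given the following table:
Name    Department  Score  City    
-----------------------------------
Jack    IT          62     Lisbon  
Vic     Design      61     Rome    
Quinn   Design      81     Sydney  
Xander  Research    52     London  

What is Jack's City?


Row 1: Jack
City = Lisbon

ANSWER: Lisbon


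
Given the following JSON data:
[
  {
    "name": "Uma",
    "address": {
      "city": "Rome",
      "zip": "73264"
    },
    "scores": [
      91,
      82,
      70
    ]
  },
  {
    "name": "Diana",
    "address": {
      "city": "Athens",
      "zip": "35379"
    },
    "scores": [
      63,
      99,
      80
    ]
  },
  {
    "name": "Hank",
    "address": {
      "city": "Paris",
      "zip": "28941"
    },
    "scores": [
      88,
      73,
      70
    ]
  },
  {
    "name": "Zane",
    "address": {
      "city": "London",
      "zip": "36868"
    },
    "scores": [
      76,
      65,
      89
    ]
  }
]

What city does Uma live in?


Path: records[0].address.city
Value: Rome

ANSWER: Rome


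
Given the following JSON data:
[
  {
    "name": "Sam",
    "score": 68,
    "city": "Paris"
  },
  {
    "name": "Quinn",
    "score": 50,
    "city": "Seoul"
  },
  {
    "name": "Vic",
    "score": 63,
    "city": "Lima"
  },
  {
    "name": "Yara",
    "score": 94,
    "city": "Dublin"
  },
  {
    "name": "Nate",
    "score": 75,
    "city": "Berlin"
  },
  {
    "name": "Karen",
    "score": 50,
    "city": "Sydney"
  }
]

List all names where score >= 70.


Filtering records where score >= 70:
  Sam (score=68) -> no
  Quinn (score=50) -> no
  Vic (score=63) -> no
  Yara (score=94) -> YES
  Nate (score=75) -> YES
  Karen (score=50) -> no


ANSWER: Yara, Nate


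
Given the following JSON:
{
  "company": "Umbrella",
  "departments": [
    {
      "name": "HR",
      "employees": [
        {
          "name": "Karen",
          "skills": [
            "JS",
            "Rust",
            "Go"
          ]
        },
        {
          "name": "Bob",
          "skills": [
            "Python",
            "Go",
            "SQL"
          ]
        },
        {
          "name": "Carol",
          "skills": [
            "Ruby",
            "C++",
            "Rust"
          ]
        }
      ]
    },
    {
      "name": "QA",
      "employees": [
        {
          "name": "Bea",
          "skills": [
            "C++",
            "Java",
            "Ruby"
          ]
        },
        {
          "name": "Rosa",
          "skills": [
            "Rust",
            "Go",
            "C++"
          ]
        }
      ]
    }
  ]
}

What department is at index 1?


Path: departments[1].name
Value: QA

ANSWER: QA


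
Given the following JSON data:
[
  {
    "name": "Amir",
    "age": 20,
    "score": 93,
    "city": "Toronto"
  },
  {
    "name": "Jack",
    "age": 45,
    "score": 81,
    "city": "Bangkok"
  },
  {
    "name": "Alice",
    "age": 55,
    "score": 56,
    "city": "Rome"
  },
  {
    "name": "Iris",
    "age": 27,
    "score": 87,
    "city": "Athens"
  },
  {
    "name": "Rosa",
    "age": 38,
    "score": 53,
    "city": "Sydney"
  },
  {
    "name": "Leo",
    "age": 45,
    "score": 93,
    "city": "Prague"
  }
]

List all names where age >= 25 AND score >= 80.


Checking both conditions:
  Amir (age=20, score=93) -> no
  Jack (age=45, score=81) -> YES
  Alice (age=55, score=56) -> no
  Iris (age=27, score=87) -> YES
  Rosa (age=38, score=53) -> no
  Leo (age=45, score=93) -> YES


ANSWER: Jack, Iris, Leo


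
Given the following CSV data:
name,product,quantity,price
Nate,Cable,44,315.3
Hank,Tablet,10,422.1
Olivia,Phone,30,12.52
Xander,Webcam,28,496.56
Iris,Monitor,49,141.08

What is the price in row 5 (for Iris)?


Row 5: Iris
Column 'price' = 141.08

ANSWER: 141.08


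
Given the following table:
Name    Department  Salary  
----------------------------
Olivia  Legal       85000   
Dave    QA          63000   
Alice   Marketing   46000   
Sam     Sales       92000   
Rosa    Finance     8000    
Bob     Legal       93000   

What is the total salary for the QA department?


QA department members:
  Dave: 63000
Total = 63000 = 63000

ANSWER: 63000


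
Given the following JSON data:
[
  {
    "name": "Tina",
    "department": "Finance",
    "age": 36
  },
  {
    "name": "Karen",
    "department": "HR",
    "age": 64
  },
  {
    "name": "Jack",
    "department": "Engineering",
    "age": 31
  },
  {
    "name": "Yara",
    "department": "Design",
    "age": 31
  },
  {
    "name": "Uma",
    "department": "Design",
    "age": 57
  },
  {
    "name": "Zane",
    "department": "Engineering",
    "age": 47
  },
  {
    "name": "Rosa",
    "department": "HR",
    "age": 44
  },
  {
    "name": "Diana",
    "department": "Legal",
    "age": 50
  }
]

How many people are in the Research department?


Scanning records for department = Research
  No matches found
Count: 0

ANSWER: 0


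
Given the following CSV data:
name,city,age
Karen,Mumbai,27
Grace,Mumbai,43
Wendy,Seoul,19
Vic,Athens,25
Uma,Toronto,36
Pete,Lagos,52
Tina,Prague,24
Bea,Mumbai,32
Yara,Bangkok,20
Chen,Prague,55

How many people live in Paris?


Scanning city column for 'Paris':
Total matches: 0

ANSWER: 0


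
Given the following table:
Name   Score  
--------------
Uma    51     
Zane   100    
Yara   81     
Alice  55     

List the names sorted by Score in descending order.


Sorting by Score (descending):
  Zane: 100
  Yara: 81
  Alice: 55
  Uma: 51


ANSWER: Zane, Yara, Alice, Uma


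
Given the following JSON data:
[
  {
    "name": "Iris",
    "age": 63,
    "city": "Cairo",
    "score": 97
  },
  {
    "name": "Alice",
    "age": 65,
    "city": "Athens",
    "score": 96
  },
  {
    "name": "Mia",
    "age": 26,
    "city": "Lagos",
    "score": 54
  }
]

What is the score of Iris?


Looking up record where name = Iris
Record index: 0
Field 'score' = 97

ANSWER: 97


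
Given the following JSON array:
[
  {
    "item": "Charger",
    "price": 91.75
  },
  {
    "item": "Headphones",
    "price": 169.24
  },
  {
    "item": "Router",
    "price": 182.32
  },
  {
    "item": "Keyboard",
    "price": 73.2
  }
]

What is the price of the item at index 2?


Array index 2 -> Router
price = 182.32

ANSWER: 182.32


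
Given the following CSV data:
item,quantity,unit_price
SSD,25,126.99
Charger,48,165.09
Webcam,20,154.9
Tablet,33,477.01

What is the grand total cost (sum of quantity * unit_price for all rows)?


Computing row totals:
  SSD: 25 * 126.99 = 3174.75
  Charger: 48 * 165.09 = 7924.32
  Webcam: 20 * 154.9 = 3098.0
  Tablet: 33 * 477.01 = 15741.33
Grand total = 3174.75 + 7924.32 + 3098.0 + 15741.33 = 29938.4

ANSWER: 29938.4


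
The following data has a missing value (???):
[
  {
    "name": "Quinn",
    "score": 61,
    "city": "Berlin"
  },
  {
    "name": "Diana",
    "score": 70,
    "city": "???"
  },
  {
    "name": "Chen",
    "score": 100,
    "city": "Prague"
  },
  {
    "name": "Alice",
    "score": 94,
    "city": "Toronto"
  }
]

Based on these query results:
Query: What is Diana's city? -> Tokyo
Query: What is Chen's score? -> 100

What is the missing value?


The missing value is Diana's city
From query: Diana's city = Tokyo

ANSWER: Tokyo


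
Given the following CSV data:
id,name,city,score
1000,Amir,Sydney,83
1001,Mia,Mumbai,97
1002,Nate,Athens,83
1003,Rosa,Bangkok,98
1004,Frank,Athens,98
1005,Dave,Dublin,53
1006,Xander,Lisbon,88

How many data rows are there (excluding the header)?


Counting rows (excluding header):
Header: id,name,city,score
Data rows: 7

ANSWER: 7


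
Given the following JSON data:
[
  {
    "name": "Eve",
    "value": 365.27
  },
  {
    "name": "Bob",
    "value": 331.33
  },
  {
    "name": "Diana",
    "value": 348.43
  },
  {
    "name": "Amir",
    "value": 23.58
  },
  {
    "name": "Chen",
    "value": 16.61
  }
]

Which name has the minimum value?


Comparing values:
  Eve: 365.27
  Bob: 331.33
  Diana: 348.43
  Amir: 23.58
  Chen: 16.61
Minimum: Chen (16.61)

ANSWER: Chen


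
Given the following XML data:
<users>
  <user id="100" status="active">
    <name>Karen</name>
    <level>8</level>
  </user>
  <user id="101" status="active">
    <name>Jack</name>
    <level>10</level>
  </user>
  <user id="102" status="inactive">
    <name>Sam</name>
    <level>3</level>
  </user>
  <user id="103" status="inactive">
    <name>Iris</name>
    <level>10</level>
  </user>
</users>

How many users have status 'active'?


Counting users with status='active':
  Karen (id=100) -> MATCH
  Jack (id=101) -> MATCH
Count: 2

ANSWER: 2


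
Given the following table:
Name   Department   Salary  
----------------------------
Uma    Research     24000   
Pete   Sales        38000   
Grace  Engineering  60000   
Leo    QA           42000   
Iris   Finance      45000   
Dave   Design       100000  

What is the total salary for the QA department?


QA department members:
  Leo: 42000
Total = 42000 = 42000

ANSWER: 42000


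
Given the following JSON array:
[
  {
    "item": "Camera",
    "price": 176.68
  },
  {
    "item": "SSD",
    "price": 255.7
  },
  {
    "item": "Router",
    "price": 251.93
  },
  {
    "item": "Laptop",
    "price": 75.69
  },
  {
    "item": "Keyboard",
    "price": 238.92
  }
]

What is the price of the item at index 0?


Array index 0 -> Camera
price = 176.68

ANSWER: 176.68


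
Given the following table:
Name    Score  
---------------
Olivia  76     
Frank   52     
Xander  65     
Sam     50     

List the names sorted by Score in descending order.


Sorting by Score (descending):
  Olivia: 76
  Xander: 65
  Frank: 52
  Sam: 50


ANSWER: Olivia, Xander, Frank, Sam


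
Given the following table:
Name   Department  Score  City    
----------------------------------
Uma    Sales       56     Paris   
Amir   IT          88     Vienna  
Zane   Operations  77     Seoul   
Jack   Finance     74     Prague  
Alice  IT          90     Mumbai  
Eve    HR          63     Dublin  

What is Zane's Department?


Row 3: Zane
Department = Operations

ANSWER: Operations


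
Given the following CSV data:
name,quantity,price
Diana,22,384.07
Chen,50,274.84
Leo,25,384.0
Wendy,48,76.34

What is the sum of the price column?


Values in 'price' column:
  Row 1: 384.07
  Row 2: 274.84
  Row 3: 384.0
  Row 4: 76.34
Sum = 384.07 + 274.84 + 384.0 + 76.34 = 1119.25

ANSWER: 1119.25


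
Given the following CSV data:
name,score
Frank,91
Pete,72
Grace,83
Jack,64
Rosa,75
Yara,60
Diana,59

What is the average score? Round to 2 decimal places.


Scores: 91, 72, 83, 64, 75, 60, 59
Sum = 504
Count = 7
Average = 504 / 7 = 72.00

ANSWER: 72.00


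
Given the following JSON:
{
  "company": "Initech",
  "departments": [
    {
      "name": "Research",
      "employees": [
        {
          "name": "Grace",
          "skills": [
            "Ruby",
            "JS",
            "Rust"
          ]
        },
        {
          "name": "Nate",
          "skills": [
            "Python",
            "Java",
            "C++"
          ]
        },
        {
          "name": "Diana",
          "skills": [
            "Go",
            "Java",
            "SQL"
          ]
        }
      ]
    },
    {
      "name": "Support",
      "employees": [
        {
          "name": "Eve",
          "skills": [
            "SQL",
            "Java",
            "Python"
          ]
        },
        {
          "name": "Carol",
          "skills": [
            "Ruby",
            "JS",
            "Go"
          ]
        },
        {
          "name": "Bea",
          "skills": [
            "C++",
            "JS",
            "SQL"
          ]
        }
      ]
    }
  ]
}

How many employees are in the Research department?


Path: departments[0].employees
Count: 3

ANSWER: 3


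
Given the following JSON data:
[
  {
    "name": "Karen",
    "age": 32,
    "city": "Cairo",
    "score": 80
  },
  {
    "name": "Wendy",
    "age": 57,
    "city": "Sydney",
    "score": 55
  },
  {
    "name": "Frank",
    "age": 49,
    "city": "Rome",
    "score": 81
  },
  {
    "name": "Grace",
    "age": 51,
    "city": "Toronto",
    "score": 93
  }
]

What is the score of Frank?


Looking up record where name = Frank
Record index: 2
Field 'score' = 81

ANSWER: 81


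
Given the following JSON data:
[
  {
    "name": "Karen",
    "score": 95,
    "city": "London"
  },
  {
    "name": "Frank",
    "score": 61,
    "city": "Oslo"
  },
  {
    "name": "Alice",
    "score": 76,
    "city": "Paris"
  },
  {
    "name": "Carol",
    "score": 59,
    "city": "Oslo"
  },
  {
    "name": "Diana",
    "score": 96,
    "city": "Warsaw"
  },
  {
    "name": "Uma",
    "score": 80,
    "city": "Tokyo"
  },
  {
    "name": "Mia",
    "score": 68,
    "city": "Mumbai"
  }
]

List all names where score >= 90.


Filtering records where score >= 90:
  Karen (score=95) -> YES
  Frank (score=61) -> no
  Alice (score=76) -> no
  Carol (score=59) -> no
  Diana (score=96) -> YES
  Uma (score=80) -> no
  Mia (score=68) -> no


ANSWER: Karen, Diana


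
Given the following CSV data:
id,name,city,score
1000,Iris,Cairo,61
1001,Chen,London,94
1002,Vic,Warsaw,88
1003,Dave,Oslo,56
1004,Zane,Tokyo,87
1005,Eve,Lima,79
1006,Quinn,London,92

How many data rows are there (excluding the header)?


Counting rows (excluding header):
Header: id,name,city,score
Data rows: 7

ANSWER: 7


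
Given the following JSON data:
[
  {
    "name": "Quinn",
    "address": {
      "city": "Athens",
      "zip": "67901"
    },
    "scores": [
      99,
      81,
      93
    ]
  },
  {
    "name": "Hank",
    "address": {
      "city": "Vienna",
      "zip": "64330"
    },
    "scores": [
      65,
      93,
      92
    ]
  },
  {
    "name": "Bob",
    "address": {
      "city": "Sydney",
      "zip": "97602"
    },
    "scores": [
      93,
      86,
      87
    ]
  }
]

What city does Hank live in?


Path: records[1].address.city
Value: Vienna

ANSWER: Vienna


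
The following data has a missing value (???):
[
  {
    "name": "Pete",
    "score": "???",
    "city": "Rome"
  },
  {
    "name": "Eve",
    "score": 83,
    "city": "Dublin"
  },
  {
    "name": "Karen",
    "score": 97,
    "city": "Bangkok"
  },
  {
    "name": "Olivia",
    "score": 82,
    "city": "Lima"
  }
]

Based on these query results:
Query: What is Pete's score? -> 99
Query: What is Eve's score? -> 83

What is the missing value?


The missing value is Pete's score
From query: Pete's score = 99

ANSWER: 99


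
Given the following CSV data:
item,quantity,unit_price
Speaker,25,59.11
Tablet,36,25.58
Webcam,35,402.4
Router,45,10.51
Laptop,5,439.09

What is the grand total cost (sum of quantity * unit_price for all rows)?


Computing row totals:
  Speaker: 25 * 59.11 = 1477.75
  Tablet: 36 * 25.58 = 920.88
  Webcam: 35 * 402.4 = 14084.0
  Router: 45 * 10.51 = 472.95
  Laptop: 5 * 439.09 = 2195.45
Grand total = 1477.75 + 920.88 + 14084.0 + 472.95 + 2195.45 = 19151.03

ANSWER: 19151.03


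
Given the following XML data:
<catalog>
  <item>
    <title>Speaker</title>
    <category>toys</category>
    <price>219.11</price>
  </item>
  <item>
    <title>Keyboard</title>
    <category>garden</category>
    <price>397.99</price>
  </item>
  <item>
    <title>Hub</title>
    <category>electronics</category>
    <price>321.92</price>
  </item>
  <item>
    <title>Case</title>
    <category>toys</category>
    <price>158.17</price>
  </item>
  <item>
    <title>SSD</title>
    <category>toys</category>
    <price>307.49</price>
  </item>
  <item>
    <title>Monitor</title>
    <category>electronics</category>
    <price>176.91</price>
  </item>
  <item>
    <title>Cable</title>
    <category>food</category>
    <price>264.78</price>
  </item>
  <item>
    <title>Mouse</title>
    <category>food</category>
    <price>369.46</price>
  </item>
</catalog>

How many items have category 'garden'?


Scanning <item> elements for <category>garden</category>:
  Item 2: Keyboard -> MATCH
Count: 1

ANSWER: 1


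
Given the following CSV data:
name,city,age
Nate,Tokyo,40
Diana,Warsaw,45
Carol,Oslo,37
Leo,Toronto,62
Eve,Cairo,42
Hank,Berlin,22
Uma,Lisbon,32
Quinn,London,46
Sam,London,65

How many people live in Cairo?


Scanning city column for 'Cairo':
  Row 5: Eve -> MATCH
Total matches: 1

ANSWER: 1


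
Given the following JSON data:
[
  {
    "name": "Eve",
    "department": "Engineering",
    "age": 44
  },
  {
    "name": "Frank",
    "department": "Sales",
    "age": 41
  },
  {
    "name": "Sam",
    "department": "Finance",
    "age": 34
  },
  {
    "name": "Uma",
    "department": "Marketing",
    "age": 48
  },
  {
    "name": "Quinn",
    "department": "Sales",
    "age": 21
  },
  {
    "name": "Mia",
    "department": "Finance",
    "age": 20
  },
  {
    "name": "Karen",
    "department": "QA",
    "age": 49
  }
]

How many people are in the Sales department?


Scanning records for department = Sales
  Record 1: Frank
  Record 4: Quinn
Count: 2

ANSWER: 2


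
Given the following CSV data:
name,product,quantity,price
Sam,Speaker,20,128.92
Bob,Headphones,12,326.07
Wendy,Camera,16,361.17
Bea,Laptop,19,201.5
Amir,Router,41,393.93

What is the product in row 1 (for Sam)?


Row 1: Sam
Column 'product' = Speaker

ANSWER: Speaker


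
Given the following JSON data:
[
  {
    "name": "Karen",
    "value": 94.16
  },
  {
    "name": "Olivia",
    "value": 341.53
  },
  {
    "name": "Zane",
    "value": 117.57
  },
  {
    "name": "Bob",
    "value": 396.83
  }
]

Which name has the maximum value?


Comparing values:
  Karen: 94.16
  Olivia: 341.53
  Zane: 117.57
  Bob: 396.83
Maximum: Bob (396.83)

ANSWER: Bob


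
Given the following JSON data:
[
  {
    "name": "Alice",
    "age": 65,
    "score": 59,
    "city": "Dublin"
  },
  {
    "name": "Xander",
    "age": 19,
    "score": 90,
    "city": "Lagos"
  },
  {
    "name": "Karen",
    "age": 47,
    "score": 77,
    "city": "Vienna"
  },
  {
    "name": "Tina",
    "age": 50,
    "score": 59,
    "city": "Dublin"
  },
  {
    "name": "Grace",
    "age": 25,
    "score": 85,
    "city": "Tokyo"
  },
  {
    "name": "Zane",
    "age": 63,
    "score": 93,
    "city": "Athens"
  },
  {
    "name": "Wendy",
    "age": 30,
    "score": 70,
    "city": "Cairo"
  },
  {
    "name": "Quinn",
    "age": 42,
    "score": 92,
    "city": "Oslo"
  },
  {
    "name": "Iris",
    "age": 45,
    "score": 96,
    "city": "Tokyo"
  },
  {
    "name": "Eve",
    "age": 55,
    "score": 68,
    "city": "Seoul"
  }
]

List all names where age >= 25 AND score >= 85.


Checking both conditions:
  Alice (age=65, score=59) -> no
  Xander (age=19, score=90) -> no
  Karen (age=47, score=77) -> no
  Tina (age=50, score=59) -> no
  Grace (age=25, score=85) -> YES
  Zane (age=63, score=93) -> YES
  Wendy (age=30, score=70) -> no
  Quinn (age=42, score=92) -> YES
  Iris (age=45, score=96) -> YES
  Eve (age=55, score=68) -> no


ANSWER: Grace, Zane, Quinn, Iris


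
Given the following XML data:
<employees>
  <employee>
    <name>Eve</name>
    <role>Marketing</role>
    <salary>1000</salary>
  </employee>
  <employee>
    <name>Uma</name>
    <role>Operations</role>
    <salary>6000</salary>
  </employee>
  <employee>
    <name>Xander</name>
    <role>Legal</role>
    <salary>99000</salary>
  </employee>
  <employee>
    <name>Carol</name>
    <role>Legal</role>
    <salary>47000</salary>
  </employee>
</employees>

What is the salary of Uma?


Searching for <employee> with <name>Uma</name>
Found at position 2
<salary>6000</salary>

ANSWER: 6000


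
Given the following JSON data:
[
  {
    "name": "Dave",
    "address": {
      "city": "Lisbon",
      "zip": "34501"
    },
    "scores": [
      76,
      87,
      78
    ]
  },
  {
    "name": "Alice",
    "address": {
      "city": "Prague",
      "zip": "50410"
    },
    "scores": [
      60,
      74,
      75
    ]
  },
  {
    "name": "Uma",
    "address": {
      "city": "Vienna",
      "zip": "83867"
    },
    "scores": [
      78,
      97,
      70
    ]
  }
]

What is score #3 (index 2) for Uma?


Path: records[2].scores[2]
Value: 70

ANSWER: 70


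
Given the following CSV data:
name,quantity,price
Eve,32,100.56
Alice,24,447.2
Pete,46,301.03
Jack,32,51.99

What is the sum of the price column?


Values in 'price' column:
  Row 1: 100.56
  Row 2: 447.2
  Row 3: 301.03
  Row 4: 51.99
Sum = 100.56 + 447.2 + 301.03 + 51.99 = 900.78

ANSWER: 900.78


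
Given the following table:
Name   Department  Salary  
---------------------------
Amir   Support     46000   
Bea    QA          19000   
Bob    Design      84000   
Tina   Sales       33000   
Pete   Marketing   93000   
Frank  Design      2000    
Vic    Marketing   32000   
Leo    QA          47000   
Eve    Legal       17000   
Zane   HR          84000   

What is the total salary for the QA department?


QA department members:
  Bea: 19000
  Leo: 47000
Total = 19000 + 47000 = 66000

ANSWER: 66000


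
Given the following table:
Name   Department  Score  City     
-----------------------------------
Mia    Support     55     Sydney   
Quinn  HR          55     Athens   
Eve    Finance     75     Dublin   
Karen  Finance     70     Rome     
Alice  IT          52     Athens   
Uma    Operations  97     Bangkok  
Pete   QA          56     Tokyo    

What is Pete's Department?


Row 7: Pete
Department = QA

ANSWER: QA


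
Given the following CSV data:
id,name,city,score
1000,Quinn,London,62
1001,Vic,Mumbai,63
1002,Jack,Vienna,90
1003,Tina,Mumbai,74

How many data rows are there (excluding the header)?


Counting rows (excluding header):
Header: id,name,city,score
Data rows: 4

ANSWER: 4


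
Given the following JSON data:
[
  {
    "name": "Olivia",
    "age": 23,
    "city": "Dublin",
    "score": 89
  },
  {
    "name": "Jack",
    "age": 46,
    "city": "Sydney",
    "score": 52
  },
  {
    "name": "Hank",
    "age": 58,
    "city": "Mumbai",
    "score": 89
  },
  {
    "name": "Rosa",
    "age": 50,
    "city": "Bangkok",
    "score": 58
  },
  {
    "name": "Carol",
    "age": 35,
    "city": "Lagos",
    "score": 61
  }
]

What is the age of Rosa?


Looking up record where name = Rosa
Record index: 3
Field 'age' = 50

ANSWER: 50


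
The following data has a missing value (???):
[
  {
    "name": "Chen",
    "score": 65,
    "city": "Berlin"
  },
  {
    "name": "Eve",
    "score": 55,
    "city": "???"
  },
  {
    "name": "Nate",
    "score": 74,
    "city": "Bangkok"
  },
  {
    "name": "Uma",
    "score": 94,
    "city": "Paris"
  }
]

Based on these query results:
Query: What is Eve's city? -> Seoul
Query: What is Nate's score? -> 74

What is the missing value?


The missing value is Eve's city
From query: Eve's city = Seoul

ANSWER: Seoul


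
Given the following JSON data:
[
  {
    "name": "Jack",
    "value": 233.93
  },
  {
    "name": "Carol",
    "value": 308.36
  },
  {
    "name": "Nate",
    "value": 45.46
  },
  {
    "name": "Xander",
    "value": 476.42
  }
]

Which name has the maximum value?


Comparing values:
  Jack: 233.93
  Carol: 308.36
  Nate: 45.46
  Xander: 476.42
Maximum: Xander (476.42)

ANSWER: Xander


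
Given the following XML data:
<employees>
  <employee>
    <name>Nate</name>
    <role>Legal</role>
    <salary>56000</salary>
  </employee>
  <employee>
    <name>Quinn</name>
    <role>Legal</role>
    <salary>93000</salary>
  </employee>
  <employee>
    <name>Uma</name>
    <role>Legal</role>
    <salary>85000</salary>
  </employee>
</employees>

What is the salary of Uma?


Searching for <employee> with <name>Uma</name>
Found at position 3
<salary>85000</salary>

ANSWER: 85000


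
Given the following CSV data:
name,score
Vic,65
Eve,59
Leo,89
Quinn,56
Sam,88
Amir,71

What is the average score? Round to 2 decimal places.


Scores: 65, 59, 89, 56, 88, 71
Sum = 428
Count = 6
Average = 428 / 6 = 71.33

ANSWER: 71.33


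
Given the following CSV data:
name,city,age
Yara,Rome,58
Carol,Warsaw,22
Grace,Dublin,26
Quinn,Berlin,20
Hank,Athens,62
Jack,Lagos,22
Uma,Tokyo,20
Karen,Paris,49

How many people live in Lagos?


Scanning city column for 'Lagos':
  Row 6: Jack -> MATCH
Total matches: 1

ANSWER: 1


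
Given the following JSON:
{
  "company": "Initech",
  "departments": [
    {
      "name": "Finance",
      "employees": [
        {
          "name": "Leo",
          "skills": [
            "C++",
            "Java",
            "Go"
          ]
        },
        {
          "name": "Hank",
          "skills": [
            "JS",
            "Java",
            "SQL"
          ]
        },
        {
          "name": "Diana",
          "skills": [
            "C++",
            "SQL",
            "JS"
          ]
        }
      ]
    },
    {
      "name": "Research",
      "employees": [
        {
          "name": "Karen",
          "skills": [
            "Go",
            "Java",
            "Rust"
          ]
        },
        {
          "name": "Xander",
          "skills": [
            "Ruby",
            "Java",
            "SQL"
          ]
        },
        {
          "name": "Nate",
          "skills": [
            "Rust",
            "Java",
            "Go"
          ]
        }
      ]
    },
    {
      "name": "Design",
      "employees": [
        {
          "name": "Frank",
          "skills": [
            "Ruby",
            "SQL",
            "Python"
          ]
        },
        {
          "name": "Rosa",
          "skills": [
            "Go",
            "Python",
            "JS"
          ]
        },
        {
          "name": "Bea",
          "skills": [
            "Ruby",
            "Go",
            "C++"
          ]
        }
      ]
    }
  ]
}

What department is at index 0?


Path: departments[0].name
Value: Finance

ANSWER: Finance


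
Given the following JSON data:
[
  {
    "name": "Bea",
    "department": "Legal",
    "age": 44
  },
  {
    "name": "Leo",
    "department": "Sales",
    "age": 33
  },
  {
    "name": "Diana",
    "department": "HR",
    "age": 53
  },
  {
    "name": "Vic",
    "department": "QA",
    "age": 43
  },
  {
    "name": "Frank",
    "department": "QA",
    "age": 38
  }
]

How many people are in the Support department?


Scanning records for department = Support
  No matches found
Count: 0

ANSWER: 0


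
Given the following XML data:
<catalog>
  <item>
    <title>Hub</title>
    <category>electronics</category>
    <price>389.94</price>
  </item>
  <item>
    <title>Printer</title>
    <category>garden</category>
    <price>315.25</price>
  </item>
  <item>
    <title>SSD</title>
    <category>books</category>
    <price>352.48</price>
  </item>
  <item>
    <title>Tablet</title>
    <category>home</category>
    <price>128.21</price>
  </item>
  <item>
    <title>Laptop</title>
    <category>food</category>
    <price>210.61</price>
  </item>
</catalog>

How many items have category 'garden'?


Scanning <item> elements for <category>garden</category>:
  Item 2: Printer -> MATCH
Count: 1

ANSWER: 1


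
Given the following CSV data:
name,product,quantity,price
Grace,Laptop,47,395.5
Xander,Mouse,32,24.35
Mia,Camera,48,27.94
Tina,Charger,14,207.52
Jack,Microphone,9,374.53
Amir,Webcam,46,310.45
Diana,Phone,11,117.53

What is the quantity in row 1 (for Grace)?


Row 1: Grace
Column 'quantity' = 47

ANSWER: 47


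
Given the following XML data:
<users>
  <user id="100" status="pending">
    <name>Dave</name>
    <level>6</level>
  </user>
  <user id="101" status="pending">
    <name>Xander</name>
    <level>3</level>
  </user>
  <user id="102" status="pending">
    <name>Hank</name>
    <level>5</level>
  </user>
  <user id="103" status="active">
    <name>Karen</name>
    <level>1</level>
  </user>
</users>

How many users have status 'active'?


Counting users with status='active':
  Karen (id=103) -> MATCH
Count: 1

ANSWER: 1


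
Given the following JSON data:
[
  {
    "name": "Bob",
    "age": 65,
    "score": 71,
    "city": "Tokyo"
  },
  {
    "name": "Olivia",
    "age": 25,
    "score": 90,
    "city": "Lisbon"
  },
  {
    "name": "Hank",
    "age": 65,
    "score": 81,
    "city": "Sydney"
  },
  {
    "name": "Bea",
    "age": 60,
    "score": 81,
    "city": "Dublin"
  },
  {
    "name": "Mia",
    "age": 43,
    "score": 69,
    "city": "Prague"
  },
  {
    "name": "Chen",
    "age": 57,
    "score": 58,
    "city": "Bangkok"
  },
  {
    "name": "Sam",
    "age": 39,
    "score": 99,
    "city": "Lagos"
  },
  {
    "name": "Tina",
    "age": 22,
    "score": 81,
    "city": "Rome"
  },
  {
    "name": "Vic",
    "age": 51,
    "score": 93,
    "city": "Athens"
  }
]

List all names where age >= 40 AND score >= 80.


Checking both conditions:
  Bob (age=65, score=71) -> no
  Olivia (age=25, score=90) -> no
  Hank (age=65, score=81) -> YES
  Bea (age=60, score=81) -> YES
  Mia (age=43, score=69) -> no
  Chen (age=57, score=58) -> no
  Sam (age=39, score=99) -> no
  Tina (age=22, score=81) -> no
  Vic (age=51, score=93) -> YES


ANSWER: Hank, Bea, Vic


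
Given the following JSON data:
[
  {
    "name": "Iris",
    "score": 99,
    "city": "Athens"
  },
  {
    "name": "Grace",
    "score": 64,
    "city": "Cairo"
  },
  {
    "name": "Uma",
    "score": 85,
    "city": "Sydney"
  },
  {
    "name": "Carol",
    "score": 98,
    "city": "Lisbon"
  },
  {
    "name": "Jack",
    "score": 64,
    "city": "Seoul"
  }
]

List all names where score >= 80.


Filtering records where score >= 80:
  Iris (score=99) -> YES
  Grace (score=64) -> no
  Uma (score=85) -> YES
  Carol (score=98) -> YES
  Jack (score=64) -> no


ANSWER: Iris, Uma, Carol


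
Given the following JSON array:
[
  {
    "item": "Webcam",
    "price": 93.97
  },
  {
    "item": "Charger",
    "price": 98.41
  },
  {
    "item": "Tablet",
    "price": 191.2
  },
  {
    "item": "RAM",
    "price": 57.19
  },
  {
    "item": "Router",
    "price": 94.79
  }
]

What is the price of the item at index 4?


Array index 4 -> Router
price = 94.79

ANSWER: 94.79


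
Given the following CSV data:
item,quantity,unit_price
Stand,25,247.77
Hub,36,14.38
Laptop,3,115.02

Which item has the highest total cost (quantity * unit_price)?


Computing row totals:
  Stand: 6194.25
  Hub: 517.68
  Laptop: 345.06
Maximum: Stand (6194.25)

ANSWER: Stand


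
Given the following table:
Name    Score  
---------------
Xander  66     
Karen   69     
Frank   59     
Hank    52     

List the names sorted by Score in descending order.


Sorting by Score (descending):
  Karen: 69
  Xander: 66
  Frank: 59
  Hank: 52


ANSWER: Karen, Xander, Frank, Hank


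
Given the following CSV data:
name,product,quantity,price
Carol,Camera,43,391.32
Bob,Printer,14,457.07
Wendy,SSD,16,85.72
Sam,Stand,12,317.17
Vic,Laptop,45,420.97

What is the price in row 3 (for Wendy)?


Row 3: Wendy
Column 'price' = 85.72

ANSWER: 85.72


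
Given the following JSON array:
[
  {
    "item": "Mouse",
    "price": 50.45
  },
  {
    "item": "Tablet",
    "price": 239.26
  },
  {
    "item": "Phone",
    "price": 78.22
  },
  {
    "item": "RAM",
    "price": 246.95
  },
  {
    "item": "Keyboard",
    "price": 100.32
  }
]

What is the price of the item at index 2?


Array index 2 -> Phone
price = 78.22

ANSWER: 78.22


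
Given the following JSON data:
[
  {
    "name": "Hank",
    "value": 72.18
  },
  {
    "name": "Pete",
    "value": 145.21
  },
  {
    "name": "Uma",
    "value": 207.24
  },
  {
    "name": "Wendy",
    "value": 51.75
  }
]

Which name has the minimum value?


Comparing values:
  Hank: 72.18
  Pete: 145.21
  Uma: 207.24
  Wendy: 51.75
Minimum: Wendy (51.75)

ANSWER: Wendy


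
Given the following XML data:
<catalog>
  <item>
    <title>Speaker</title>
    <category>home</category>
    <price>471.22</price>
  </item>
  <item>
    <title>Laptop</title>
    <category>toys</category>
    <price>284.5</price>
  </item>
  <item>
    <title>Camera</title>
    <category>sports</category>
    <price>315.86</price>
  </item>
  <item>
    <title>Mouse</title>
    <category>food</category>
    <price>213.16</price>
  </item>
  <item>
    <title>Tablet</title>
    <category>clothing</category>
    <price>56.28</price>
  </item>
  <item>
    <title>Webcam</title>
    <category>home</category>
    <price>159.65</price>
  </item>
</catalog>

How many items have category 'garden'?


Scanning <item> elements for <category>garden</category>:
Count: 0

ANSWER: 0


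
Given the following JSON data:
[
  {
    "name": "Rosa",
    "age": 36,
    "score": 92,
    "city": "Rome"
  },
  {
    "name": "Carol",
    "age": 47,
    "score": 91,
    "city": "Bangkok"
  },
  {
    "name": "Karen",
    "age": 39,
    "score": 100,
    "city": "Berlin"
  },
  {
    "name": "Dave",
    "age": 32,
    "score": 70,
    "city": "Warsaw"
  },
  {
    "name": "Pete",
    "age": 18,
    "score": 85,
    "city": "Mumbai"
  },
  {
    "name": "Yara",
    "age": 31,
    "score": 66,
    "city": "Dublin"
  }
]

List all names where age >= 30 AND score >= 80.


Checking both conditions:
  Rosa (age=36, score=92) -> YES
  Carol (age=47, score=91) -> YES
  Karen (age=39, score=100) -> YES
  Dave (age=32, score=70) -> no
  Pete (age=18, score=85) -> no
  Yara (age=31, score=66) -> no


ANSWER: Rosa, Carol, Karen


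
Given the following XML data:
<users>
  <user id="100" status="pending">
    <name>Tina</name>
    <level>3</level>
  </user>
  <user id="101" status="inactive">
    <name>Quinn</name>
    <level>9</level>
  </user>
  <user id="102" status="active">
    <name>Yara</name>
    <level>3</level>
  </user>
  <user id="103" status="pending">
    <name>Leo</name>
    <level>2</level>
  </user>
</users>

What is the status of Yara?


Finding user with name = Yara
user id="102" status="active"

ANSWER: active
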